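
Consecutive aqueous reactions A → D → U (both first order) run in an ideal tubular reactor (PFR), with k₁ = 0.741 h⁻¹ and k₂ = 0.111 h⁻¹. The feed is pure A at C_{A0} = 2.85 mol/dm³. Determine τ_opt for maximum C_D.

3.01 h

The intermediate peaks when r₁ = r₂, i.e. k₁e^(−k₁τ) = k₂e^(−k₂τ), giving τ_opt = ln(k₂/k₁)/(k₂−k₁).
= ln(0.111/0.741)/(0.111−0.741) = ln(0.1498)/-0.6300 = -1.898/-0.6300 = 3.01 h.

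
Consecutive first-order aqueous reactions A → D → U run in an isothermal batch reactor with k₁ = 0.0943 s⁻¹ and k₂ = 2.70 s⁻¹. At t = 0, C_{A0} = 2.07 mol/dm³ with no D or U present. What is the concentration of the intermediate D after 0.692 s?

0.0586 mol/dm³

Solving the coupled first-order balances gives C_D(t) = [k₁/(k₂−k₁)]·C_{A0}·(e^(−k₁t) − e^(−k₂t)).
e^(−k₁t) = e^(−0.0943×0.692) = e^(−0.06526) = 0.9368; e^(−k₂t) = e^(−1.868) = 0.1544.
C_D = 0.0943×2.07/(2.70−0.0943) × (0.9368−0.1544) = 0.07491×0.7825 = 0.05862 mol/dm³.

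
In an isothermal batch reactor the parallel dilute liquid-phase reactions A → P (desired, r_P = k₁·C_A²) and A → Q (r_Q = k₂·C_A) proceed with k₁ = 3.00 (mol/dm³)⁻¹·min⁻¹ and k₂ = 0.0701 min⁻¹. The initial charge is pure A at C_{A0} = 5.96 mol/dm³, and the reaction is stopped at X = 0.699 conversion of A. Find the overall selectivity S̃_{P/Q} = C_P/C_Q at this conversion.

C_A = C_{A0}(1−X) = 1.794 mol/dm³.
Along a PFR/batch, dC_Q/dC_A = −r_Q/(r_P+r_Q) = −k₂/(k₂+k₁·C_A).
Integrating from C_{A0} to C_A: C_Q = (0.0701/3.00)·ln[(0.0701+3.00·5.96)/(0.0701+3.00·1.79)] = 0.02337·ln(17.95/5.452) = 0.02784 mol/dm³.
Then C_P = (C_{A0}−C_A) − C_Q = 4.166 − 0.02784 = 4.138 mol/dm³.
S̃_{P/Q} = C_P/C_Q = 4.138/0.02784 = 149.

149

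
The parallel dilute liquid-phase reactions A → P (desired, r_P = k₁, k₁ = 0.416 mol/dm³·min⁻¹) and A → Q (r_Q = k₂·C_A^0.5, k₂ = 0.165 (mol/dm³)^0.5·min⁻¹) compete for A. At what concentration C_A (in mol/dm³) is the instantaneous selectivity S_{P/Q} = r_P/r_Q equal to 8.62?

0.0855 mol/dm³

S_{P/Q} = (k₁/k₂)·C_A^-0.5 ⇒ C_A = (S·k₂/k₁)^(-2).
= (8.62×0.165/0.416)^(-2) = (3.419)^(-2) = 0.0855 mol/dm³.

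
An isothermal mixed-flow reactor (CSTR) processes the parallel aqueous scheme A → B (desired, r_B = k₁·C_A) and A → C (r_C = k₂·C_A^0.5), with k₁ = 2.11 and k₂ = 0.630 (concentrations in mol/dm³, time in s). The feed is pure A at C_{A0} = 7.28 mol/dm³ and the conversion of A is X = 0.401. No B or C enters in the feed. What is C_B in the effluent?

2.55 mol/dm³

Exit C_A = C_{A0}(1−X) = 7.28×0.599 = 4.361 mol/dm³.
A CSTR operates uniformly at the exit composition, giving r_B = 9.201 and r_C = 1.316 (each k·C_A^n at C_A = 4.361).
Fraction of consumed A going to B: r_B/(r_B+r_C) = 0.8749.
C_B = 0.8749·C_{A0}·X = 0.8749×7.28×0.401 = 2.55 mol/dm³.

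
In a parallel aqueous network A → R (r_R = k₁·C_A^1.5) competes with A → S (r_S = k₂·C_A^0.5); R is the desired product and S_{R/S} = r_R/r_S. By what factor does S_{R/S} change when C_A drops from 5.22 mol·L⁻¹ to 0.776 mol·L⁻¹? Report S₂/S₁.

S_{R/S} = (k₁/k₂)·C_A, so S₂/S₁ = (C_{A,2}/C_{A,1}).
= 0.776/5.22 = 0.149.

0.149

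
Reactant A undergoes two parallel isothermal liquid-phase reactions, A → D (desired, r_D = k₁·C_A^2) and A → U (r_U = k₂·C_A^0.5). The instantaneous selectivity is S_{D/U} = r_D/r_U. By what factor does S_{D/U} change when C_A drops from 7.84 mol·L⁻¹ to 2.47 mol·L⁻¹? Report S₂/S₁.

S_{D/U} = (k₁/k₂)·C_A^1.5, so S₂/S₁ = (C_{A,2}/C_{A,1})^1.5.
= (2.47/7.84)^1.5 = (0.3151)^1.5 = 0.177.

0.177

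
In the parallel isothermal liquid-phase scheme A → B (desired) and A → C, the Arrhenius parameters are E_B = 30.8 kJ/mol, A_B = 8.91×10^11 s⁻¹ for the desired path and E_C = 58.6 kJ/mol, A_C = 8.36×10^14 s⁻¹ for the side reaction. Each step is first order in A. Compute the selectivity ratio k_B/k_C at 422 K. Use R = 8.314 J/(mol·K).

2.94

With equal orders, S_{B/C} = k_B/k_C = (A_B/A_C)·exp[(E_C−E_B)/(RT)].
(E_C−E_B)/(RT) = (58.6−30.8)×10³/(8.314×422) = 27800/3509 = 7.924.
k_B/k_C = (8.91×10^11/8.36×10^14)·exp(7.924) = 0.001066 × 2762 = 2.94.
Since E_B < E_C, lowering the temperature improves selectivity toward B.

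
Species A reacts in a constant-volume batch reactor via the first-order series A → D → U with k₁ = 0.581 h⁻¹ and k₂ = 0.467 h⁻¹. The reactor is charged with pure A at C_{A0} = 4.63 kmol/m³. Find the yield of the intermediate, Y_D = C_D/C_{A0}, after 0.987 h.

0.342

Solving the coupled first-order balances gives C_D(t) = [k₁/(k₂−k₁)]·C_{A0}·(e^(−k₁t) − e^(−k₂t)).
e^(−k₁t) = e^(−0.581×0.987) = e^(−0.5734) = 0.5636; e^(−k₂t) = e^(−0.4609) = 0.6307.
C_D = 0.581×4.63/(0.467−0.581) × (0.5636−0.6307) = (-23.60)×(-0.06712) = 1.584 kmol/m³.
Y_D = C_D/C_{A0} = 1.584/4.63 = 0.342.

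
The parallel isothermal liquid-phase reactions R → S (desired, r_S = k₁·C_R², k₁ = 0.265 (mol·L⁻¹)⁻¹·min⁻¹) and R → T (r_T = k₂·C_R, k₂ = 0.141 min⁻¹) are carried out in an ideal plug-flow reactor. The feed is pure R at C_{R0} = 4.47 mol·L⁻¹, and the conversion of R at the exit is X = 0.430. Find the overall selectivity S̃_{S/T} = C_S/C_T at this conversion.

6.45

C_R = C_{R0}(1−X) = 2.548 mol·L⁻¹.
Along a PFR/batch, dC_T/dC_R = −r_T/(r_S+r_T) = −k₂/(k₂+k₁·C_R).
Integrating from C_{R0} to C_R: C_T = (0.141/0.265)·ln[(0.141+0.265·4.47)/(0.141+0.265·2.55)] = 0.5321·ln(1.326/0.8162) = 0.2580 mol·L⁻¹.
Then C_S = (C_{R0}−C_R) − C_T = 1.922 − 0.2580 = 1.664 mol·L⁻¹.
S̃_{S/T} = C_S/C_T = 1.664/0.2580 = 6.45.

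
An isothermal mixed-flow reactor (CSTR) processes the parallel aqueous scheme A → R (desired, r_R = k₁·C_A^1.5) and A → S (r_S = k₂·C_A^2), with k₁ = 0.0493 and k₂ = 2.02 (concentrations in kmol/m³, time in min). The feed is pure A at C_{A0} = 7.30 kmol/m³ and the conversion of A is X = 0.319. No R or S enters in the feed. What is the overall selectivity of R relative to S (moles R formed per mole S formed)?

Exit C_A = C_{A0}(1−X) = 7.30×0.681 = 4.971 kmol/m³.
A CSTR operates uniformly at the exit composition, giving r_R = 0.5465 and r_S = 49.92 (each k·C_A^n at C_A = 4.971).
Overall selectivity = C_R/C_S = r_Rτ/(r_Sτ) = r_R/r_S = 0.0109.

0.0109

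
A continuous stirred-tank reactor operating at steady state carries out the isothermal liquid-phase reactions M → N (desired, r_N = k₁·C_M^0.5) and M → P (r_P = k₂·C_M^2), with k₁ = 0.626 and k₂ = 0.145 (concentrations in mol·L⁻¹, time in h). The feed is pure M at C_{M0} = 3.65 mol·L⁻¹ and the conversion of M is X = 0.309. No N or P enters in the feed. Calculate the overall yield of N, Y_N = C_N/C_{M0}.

0.160

Exit C_M = C_{M0}(1−X) = 3.65×0.691 = 2.522 mol·L⁻¹.
A CSTR operates uniformly at the exit composition, giving r_N = 0.9942 and r_P = 0.9224 (each k·C_M^n at C_M = 2.522).
Fraction of consumed M going to N: r_N/(r_N+r_P) = 0.5187.
C_N = 0.5187·C_{M0}·X = 0.5187×3.65×0.309 = 0.585 mol·L⁻¹; Y_N = C_N/C_{M0} = 0.160.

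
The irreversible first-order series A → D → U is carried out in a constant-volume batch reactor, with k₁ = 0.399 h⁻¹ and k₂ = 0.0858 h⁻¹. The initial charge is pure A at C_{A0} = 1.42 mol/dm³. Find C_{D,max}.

0.932 mol/dm³

At the optimum, C_{D,max}/C_{A0} = (k₁/k₂)^[k₂/(k₂−k₁)].
= (0.399/0.0858)^(0.0858/(0.0858−0.399)) = (4.650)^(-0.2739) = 0.6564.
C_{D,max} = 0.6564×1.42 = 0.932 mol/dm³.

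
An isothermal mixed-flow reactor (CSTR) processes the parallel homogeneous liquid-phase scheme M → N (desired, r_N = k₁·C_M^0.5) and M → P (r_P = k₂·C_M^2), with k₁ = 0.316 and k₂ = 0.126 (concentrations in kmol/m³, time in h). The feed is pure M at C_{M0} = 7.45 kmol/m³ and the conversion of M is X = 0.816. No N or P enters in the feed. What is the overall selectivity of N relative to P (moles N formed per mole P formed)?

1.56

Exit C_M = C_{M0}(1−X) = 7.45×0.184 = 1.371 kmol/m³.
In a CSTR the entire volume is at exit conditions, so r_N = 0.316×1.371^0.5 = 0.3700 and r_P = 0.126×1.371^2 = 0.2368.
Overall selectivity = C_N/C_P = r_Nτ/(r_Pτ) = r_N/r_P = 1.56.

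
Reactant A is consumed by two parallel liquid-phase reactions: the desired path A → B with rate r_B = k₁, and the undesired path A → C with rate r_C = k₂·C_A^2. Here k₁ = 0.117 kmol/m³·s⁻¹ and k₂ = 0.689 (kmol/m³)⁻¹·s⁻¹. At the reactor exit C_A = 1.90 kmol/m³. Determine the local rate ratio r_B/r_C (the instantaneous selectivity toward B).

0.0470

S_{B/C} = r_B/r_C = (k₁)/(k₂·C_A^2) = (k₁/k₂)·C_A^-2.
= (0.117) / (0.689×1.900^2) = 0.1170/2.487 = 0.0470.
The undesired path is higher order in A, so low C_A (CSTR or dilute feed) favours B.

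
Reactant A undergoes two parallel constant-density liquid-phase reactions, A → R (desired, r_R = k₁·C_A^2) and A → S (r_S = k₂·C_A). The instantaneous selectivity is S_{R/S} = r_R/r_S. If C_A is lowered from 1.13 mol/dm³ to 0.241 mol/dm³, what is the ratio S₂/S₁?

0.213

S_{R/S} = (k₁/k₂)·C_A, so S₂/S₁ = (C_{A,2}/C_{A,1}).
= 0.241/1.13 = 0.213.
Selectivity toward R falls as C_A falls — high-concentration operation is favoured.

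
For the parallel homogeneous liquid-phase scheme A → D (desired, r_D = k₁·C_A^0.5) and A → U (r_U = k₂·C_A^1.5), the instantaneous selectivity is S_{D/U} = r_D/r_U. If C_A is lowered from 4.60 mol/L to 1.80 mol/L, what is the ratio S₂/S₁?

S_{D/U} = (k₁/k₂)·C_A⁻¹, so S₂/S₁ = (C_{A,2}/C_{A,1})⁻¹.
= 4.60/1.80 = 2.56.
Selectivity toward D rises as C_A falls — low-concentration operation is favoured.

2.56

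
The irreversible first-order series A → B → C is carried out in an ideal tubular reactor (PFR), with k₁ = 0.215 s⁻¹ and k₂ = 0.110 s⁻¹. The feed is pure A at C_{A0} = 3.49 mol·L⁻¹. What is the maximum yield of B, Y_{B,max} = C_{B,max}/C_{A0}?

0.496

At the optimum, C_{B,max}/C_{A0} = (k₁/k₂)^[k₂/(k₂−k₁)].
= (0.215/0.110)^(0.110/(0.110−0.215)) = (1.955)^(-1.048) = 0.4956.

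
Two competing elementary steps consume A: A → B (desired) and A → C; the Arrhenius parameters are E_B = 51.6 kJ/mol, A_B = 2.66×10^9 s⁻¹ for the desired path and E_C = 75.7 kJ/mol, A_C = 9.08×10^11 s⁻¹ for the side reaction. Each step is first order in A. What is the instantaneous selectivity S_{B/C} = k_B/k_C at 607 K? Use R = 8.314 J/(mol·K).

Since both paths have the same order in A, the concentration cancels and S_{B/C} = k_B/k_C = (A_B/A_C)·exp[(E_C−E_B)/(RT)].
(E_C−E_B)/(RT) = (75.7−51.6)×10³/(8.314×607) = 24100/5047 = 4.775.
k_B/k_C = (2.66×10^9/9.08×10^11)·exp(4.775) = 0.002930 × 118.6 = 0.347.
Since E_B < E_C, lowering the temperature improves selectivity toward B.

0.347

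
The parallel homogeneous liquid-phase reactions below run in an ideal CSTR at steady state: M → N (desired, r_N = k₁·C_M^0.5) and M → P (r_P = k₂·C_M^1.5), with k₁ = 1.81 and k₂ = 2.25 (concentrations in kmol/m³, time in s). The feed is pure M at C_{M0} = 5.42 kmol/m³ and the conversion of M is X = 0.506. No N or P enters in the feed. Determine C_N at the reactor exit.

Exit C_M = C_{M0}(1−X) = 5.42×0.494 = 2.677 kmol/m³.
In a CSTR the entire volume is at exit conditions, so r_N = 1.81×2.677^0.5 = 2.962 and r_P = 2.25×2.677^1.5 = 9.858.
Fraction of consumed M going to N: r_N/(r_N+r_P) = 0.2310.
C_N = 0.2310·C_{M0}·X = 0.2310×5.42×0.506 = 0.634 kmol/m³.

0.634 kmol/m³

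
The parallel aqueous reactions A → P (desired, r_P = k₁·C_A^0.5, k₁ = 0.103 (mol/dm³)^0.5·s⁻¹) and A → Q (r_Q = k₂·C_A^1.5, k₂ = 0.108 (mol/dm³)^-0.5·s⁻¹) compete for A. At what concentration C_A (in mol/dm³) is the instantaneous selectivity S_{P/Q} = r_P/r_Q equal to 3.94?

S_{P/Q} = (k₁/k₂)·C_A⁻¹ ⇒ C_A = (S·k₂/k₁)^(-1).
= (3.94×0.108/0.103)^(-1) = (4.131)^(-1) = 0.242 mol/dm³.

0.242 mol/dm³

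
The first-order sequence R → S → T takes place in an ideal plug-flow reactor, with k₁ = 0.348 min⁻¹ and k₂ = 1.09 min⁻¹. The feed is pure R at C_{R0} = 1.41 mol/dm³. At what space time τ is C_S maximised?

The intermediate peaks when r₁ = r₂, i.e. k₁e^(−k₁τ) = k₂e^(−k₂τ), giving τ_opt = ln(k₂/k₁)/(k₂−k₁).
= ln(1.09/0.348)/(1.09−0.348) = ln(3.132)/0.7420 = 1.142/0.7420 = 1.54 min.

1.54 min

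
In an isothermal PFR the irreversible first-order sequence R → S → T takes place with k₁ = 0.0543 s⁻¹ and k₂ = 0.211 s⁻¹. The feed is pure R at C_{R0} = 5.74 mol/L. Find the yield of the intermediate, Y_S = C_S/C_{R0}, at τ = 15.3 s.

0.137

The intermediate concentration in a first-order A→B→C sequence is C_S = k₁C_{R0}(e^(−k₁τ) − e^(−k₂τ))/(k₂−k₁).
e^(−k₁τ) = e^(−0.0543×15.3) = e^(−0.8308) = 0.4357; e^(−k₂τ) = e^(−3.228) = 0.03962.
C_S = 0.0543×5.74/(0.211−0.0543) × (0.4357−0.03962) = 1.989×0.3961 = 0.7878 mol/L.
Y_S = C_S/C_{R0} = 0.7878/5.74 = 0.137.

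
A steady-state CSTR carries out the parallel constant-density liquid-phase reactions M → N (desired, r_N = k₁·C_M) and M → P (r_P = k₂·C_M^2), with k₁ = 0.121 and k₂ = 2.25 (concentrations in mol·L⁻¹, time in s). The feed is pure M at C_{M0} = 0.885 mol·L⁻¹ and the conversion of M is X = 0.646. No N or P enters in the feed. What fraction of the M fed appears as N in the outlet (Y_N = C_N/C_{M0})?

0.0946

Exit C_M = C_{M0}(1−X) = 0.885×0.354 = 0.3133 mol·L⁻¹.
Rates in a CSTR are evaluated at the outlet concentration: r_N = 0.121×0.3133 = 0.03791, r_P = 2.25×0.3133^2 = 0.2208.
Fraction of consumed M going to N: r_N/(r_N+r_P) = 0.1465.
C_N = 0.1465·C_{M0}·X = 0.1465×0.885×0.646 = 0.0838 mol·L⁻¹; Y_N = C_N/C_{M0} = 0.0946.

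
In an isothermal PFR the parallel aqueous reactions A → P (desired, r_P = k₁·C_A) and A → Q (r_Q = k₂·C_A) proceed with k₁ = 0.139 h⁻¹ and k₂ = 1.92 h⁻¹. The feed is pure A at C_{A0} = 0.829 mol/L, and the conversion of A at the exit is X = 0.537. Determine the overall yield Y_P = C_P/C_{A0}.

0.0363

C_A = C_{A0}(1−X) = 0.3838 mol/L.
Both paths are first order in A, so the instantaneous fraction to P is constant: dC_P/d(−C_A) = k₁/(k₁+k₂) = 0.06751.
C_P = 0.06751·(C_{A0}−C_A) = 0.06751×0.4452 = 0.0301 mol/L.
Y_P = C_P/C_{A0} = 0.03005/0.829 = 0.0363.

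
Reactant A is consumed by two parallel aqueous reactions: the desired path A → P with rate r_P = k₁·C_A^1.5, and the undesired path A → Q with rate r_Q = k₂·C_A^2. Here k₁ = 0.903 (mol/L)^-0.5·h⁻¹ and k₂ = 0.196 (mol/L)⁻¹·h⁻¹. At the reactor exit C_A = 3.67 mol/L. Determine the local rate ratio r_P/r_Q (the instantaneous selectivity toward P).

S_{P/Q} = r_P/r_Q = (k₁·C_A^1.5)/(k₂·C_A^2) = (k₁/k₂)·C_A^-0.5.
= (0.903×3.670^1.5) / (0.196×3.670^2) = 6.349/2.640 = 2.40.

2.40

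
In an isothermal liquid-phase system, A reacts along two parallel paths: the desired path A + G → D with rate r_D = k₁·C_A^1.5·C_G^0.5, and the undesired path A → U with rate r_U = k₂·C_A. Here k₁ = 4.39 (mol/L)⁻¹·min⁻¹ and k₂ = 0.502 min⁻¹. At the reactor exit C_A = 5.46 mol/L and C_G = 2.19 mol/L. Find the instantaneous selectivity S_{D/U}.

30.2

S_{D/U} = r_D/r_U = (k₁·C_A^1.5·C_G^0.5)/(k₂·C_A) = (k₁/k₂)·C_A^0.5·C_G^0.5.
= (4.39×5.460^1.5×2.190^0.5) / (0.502×5.460) = 82.88/2.741 = 30.2.
Since the desired path is higher order in A, keeping C_A high (PFR or concentrated feed) favours D.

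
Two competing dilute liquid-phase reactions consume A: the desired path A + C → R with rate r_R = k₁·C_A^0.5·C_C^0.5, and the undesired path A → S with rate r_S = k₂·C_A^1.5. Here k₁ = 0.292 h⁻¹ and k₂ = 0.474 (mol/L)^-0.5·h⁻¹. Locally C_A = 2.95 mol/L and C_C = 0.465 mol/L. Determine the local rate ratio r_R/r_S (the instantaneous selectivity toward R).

S_{R/S} = r_R/r_S = (k₁·C_A^0.5·C_C^0.5)/(k₂·C_A^1.5) = (k₁/k₂)·C_A⁻¹·C_C^0.5.
= (0.292×2.950^0.5×0.4650^0.5) / (0.474×2.950^1.5) = 0.3420/2.402 = 0.142.

0.142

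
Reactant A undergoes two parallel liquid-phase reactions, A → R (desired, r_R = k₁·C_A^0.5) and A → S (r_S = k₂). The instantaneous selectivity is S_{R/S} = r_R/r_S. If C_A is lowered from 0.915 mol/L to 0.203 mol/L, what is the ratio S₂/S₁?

0.471

S_{R/S} = (k₁/k₂)·C_A^0.5, so S₂/S₁ = (C_{A,2}/C_{A,1})^0.5.
= (0.203/0.915)^0.5 = (0.2219)^0.5 = 0.471.
Selectivity toward R falls as C_A falls — high-concentration operation is favoured.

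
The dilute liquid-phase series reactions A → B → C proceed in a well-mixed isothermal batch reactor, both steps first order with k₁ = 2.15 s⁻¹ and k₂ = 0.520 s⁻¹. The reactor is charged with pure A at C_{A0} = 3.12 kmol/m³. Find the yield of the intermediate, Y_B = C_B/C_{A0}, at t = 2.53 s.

The intermediate concentration in a first-order A→B→C sequence is C_B = k₁C_{A0}(e^(−k₁t) − e^(−k₂t))/(k₂−k₁).
e^(−k₁t) = e^(−2.15×2.53) = e^(−5.439) = 0.004342; e^(−k₂t) = e^(−1.316) = 0.2683.
C_B = 2.15×3.12/(0.520−2.15) × (0.004342−0.2683) = (-4.115)×(-0.2640) = 1.086 kmol/m³.
Y_B = C_B/C_{A0} = 1.086/3.12 = 0.348.

0.348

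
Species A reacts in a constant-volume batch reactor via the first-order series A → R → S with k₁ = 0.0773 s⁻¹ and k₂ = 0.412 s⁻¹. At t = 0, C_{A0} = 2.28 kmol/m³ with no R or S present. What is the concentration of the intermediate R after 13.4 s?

0.185 kmol/m³

Solving the coupled first-order balances gives C_R(t) = [k₁/(k₂−k₁)]·C_{A0}·(e^(−k₁t) − e^(−k₂t)).
e^(−k₁t) = e^(−0.0773×13.4) = e^(−1.036) = 0.3549; e^(−k₂t) = e^(−5.521) = 0.004003.
C_R = 0.0773×2.28/(0.412−0.0773) × (0.3549−0.004003) = 0.5266×0.3509 = 0.1848 kmol/m³.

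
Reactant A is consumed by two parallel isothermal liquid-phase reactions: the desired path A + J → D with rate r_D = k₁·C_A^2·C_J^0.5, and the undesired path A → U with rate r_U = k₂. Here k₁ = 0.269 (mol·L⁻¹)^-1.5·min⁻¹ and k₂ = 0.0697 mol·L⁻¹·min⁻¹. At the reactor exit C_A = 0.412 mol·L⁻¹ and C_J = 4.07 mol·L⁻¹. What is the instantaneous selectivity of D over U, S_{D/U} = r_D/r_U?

1.32

S_{D/U} = r_D/r_U = (k₁·C_A^2·C_J^0.5)/(k₂) = (k₁/k₂)·C_A^2·C_J^0.5.
= (0.269×0.4120^2×4.070^0.5) / (0.0697) = 0.09212/0.06970 = 1.32.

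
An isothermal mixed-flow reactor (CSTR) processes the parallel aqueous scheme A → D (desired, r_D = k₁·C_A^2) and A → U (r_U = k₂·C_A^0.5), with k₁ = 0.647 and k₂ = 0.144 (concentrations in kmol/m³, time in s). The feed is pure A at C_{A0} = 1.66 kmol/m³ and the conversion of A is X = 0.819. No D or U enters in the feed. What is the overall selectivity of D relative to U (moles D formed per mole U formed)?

Exit C_A = C_{A0}(1−X) = 1.66×0.181 = 0.3005 kmol/m³.
A CSTR operates uniformly at the exit composition, giving r_D = 0.05841 and r_U = 0.07893 (each k·C_A^n at C_A = 0.3005).
Overall selectivity = C_D/C_U = r_Dτ/(r_Uτ) = r_D/r_U = 0.740.

0.740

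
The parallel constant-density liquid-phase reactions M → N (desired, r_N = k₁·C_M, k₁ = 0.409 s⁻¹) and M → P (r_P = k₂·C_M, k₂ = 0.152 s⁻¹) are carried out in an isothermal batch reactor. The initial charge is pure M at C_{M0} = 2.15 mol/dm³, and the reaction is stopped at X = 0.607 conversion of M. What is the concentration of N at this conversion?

0.951 mol/dm³

C_M = C_{M0}(1−X) = 0.8449 mol/dm³.
Both paths are first order in M, so the instantaneous fraction to N is constant: dC_N/d(−C_M) = k₁/(k₁+k₂) = 0.7291.
C_N = 0.7291·(C_{M0}−C_M) = 0.7291×1.305 = 0.951 mol/dm³.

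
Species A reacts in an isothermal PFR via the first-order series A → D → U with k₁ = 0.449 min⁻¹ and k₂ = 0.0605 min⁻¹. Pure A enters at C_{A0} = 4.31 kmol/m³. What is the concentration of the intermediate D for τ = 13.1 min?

2.24 kmol/m³

For first-order series with pure A initially, C_D(τ) = k₁C_{A0}/(k₂−k₁)·(e^(−k₁τ) − e^(−k₂τ)).
e^(−k₁τ) = e^(−0.449×13.1) = e^(−5.882) = 0.002789; e^(−k₂τ) = e^(−0.7925) = 0.4527.
C_D = 0.449×4.31/(0.0605−0.449) × (0.002789−0.4527) = (-4.981)×(-0.4499) = 2.241 kmol/m³.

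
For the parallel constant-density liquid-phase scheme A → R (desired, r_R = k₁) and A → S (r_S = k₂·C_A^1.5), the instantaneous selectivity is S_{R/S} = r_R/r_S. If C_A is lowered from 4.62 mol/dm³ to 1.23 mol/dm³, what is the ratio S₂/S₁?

S_{R/S} = (k₁/k₂)·C_A^-1.5, so S₂/S₁ = (C_{A,2}/C_{A,1})^-1.5.
= (1.23/4.62)^(-1.5) = (0.2662)^(-1.5) = 7.28.
Selectivity toward R rises as C_A falls — low-concentration operation is favoured.

7.28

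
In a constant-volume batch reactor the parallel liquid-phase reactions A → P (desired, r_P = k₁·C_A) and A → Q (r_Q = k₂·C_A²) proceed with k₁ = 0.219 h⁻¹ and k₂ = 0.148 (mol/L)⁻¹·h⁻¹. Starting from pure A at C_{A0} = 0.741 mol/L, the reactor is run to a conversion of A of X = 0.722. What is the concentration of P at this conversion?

0.408 mol/L

C_A = C_{A0}(1−X) = 0.2060 mol/L.
Along a PFR/batch, dC_P/dC_A = −r_P/(r_P+r_Q) = −k₁/(k₁+k₂·C_A).
Integrating from C_{A0} to C_A: C_P = (0.219/0.148)·ln[(0.219+0.148·0.741)/(0.219+0.148·0.206)] = 1.480·ln(0.3287/0.2495) = 0.4079 mol/L.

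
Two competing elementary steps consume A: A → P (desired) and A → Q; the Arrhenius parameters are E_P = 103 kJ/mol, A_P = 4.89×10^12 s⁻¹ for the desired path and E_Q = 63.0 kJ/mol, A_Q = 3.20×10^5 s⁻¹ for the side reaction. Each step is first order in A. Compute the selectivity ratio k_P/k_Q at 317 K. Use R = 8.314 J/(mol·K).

k_P/k_Q = (A_P/A_Q)·exp[−(E_P−E_Q)/(RT)] = (A_P/A_Q)·exp[(E_Q−E_P)/(RT)].
(E_Q−E_P)/(RT) = (63.0−103)×10³/(8.314×317) = -40000/2636 = -15.18.
k_P/k_Q = (4.89×10^12/3.20×10^5)·exp(-15.18) = 1.528×10^7 × 2.562×10^-7 = 3.92.

3.92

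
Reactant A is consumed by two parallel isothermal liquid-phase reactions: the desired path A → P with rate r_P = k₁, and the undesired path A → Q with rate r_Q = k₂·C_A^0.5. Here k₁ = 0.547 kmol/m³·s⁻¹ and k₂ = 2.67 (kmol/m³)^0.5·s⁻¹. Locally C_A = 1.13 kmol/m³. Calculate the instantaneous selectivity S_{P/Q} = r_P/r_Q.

0.193

S_{P/Q} = r_P/r_Q = (k₁)/(k₂·C_A^0.5) = (k₁/k₂)·C_A^-0.5.
= (0.547) / (2.67×1.130^0.5) = 0.5470/2.838 = 0.193.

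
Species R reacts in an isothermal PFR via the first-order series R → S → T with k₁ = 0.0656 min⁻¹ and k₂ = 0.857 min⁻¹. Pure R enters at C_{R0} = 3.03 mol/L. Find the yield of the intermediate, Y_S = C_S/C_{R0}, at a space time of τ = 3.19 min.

0.0619

For first-order series with pure R initially, C_S(τ) = k₁C_{R0}/(k₂−k₁)·(e^(−k₁τ) − e^(−k₂τ)).
e^(−k₁τ) = e^(−0.0656×3.19) = e^(−0.2093) = 0.8112; e^(−k₂τ) = e^(−2.734) = 0.06497.
C_S = 0.0656×3.03/(0.857−0.0656) × (0.8112−0.06497) = 0.2512×0.7462 = 0.1874 mol/L.
Y_S = C_S/C_{R0} = 0.1874/3.03 = 0.0619.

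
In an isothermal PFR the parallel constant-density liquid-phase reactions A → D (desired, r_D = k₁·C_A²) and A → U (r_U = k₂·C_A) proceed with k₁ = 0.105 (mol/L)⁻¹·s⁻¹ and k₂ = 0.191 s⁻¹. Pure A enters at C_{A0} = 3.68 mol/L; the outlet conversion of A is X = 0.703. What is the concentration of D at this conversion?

1.43 mol/L

C_A = C_{A0}(1−X) = 1.093 mol/L.
Along a PFR/batch, dC_U/dC_A = −r_U/(r_D+r_U) = −k₂/(k₂+k₁·C_A).
Integrating from C_{A0} to C_A: C_U = (0.191/0.105)·ln[(0.191+0.105·3.68)/(0.191+0.105·1.09)] = 1.819·ln(0.5774/0.3058) = 1.156 mol/L.
Then C_D = (C_{A0}−C_A) − C_U = 2.587 − 1.156 = 1.431 mol/L.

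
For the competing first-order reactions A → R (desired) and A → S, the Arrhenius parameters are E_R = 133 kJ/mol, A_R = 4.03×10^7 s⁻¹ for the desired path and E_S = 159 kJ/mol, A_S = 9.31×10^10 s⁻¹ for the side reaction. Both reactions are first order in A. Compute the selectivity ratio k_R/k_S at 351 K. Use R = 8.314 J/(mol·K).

3.20

With equal orders, S_{R/S} = k_R/k_S = (A_R/A_S)·exp[(E_S−E_R)/(RT)].
(E_S−E_R)/(RT) = (159−133)×10³/(8.314×351) = 26000/2918 = 8.910.
k_R/k_S = (4.03×10^7/9.31×10^10)·exp(8.910) = 4.329×10^-4 × 7402 = 3.20.
Since E_R < E_S, lowering the temperature improves selectivity toward R.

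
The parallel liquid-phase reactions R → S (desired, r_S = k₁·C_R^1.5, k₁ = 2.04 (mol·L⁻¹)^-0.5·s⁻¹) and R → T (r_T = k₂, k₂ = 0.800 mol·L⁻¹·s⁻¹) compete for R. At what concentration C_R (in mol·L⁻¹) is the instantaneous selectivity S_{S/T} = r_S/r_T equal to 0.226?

S_{S/T} = (k₁/k₂)·C_R^1.5 ⇒ C_R = (S·k₂/k₁)^(1/1.5).
= (0.226×0.800/2.04)^(0.6667) = (0.08863)^(0.6667) = 0.199 mol·L⁻¹.

0.199 mol·L⁻¹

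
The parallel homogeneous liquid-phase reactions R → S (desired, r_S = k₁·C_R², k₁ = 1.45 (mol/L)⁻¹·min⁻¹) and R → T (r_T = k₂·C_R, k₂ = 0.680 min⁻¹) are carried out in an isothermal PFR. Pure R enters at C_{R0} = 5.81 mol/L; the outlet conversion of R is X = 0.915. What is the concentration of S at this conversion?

4.44 mol/L

C_R = C_{R0}(1−X) = 0.4938 mol/L.
Along a PFR/batch, dC_T/dC_R = −r_T/(r_S+r_T) = −k₂/(k₂+k₁·C_R).
Integrating from C_{R0} to C_R: C_T = (0.680/1.45)·ln[(0.680+1.45·5.81)/(0.680+1.45·0.494)] = 0.4690·ln(9.104/1.396) = 0.8794 mol/L.
Then C_S = (C_{R0}−C_R) − C_T = 5.316 − 0.8794 = 4.437 mol/L.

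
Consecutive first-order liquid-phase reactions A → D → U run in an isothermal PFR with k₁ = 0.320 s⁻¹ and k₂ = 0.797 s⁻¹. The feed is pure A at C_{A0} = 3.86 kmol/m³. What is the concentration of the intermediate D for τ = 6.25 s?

0.333 kmol/m³

Solving the coupled first-order balances gives C_D(τ) = [k₁/(k₂−k₁)]·C_{A0}·(e^(−k₁τ) − e^(−k₂τ)).
e^(−k₁τ) = e^(−0.320×6.25) = e^(−2.000) = 0.1353; e^(−k₂τ) = e^(−4.981) = 0.006865.
C_D = 0.320×3.86/(0.797−0.320) × (0.1353−0.006865) = 2.590×0.1285 = 0.3327 kmol/m³.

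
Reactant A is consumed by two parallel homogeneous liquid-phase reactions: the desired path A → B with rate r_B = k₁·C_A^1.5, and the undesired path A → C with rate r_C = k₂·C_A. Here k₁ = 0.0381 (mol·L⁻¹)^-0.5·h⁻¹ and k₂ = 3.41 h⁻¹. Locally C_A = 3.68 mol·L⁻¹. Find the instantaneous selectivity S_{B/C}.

0.0214

S_{B/C} = r_B/r_C = (k₁·C_A^1.5)/(k₂·C_A) = (k₁/k₂)·C_A^0.5.
= (0.0381×3.680^1.5) / (3.41×3.680) = 0.2690/12.55 = 0.0214.
Since the desired path is higher order in A, keeping C_A high (PFR or concentrated feed) favours B.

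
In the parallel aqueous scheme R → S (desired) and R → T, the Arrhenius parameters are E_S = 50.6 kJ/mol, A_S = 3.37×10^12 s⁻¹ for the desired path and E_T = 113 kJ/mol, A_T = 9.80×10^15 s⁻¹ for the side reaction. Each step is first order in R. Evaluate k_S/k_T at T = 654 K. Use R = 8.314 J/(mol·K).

With equal orders, S_{S/T} = k_S/k_T = (A_S/A_T)·exp[(E_T−E_S)/(RT)].
(E_T−E_S)/(RT) = (113−50.6)×10³/(8.314×654) = 62400/5437 = 11.48.
k_S/k_T = (3.37×10^12/9.80×10^15)·exp(11.48) = 3.439×10^-4 × 96391 = 33.1.

33.1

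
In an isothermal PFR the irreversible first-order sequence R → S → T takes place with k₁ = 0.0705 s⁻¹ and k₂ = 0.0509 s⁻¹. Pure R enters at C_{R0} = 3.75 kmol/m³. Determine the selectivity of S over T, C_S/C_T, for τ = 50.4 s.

For first-order series with pure R initially, C_S(τ) = k₁C_{R0}/(k₂−k₁)·(e^(−k₁τ) − e^(−k₂τ)).
e^(−k₁τ) = e^(−0.0705×50.4) = e^(−3.553) = 0.02863; e^(−k₂τ) = e^(−2.565) = 0.07689.
C_S = 0.0705×3.75/(0.0509−0.0705) × (0.02863−0.07689) = (-13.49)×(-0.04826) = 0.6509 kmol/m³.
C_R = C_{R0}e^(−k₁τ) = 0.1074 kmol/m³, so C_T = C_{R0}−C_R−C_S = 2.992 kmol/m³; C_S/C_T = 0.218.

0.218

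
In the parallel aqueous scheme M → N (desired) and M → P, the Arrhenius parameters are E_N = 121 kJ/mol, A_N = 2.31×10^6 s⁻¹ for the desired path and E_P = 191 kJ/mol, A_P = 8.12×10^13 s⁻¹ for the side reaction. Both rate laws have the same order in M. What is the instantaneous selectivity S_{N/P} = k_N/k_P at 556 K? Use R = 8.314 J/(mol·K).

Since both paths have the same order in M, the concentration cancels and S_{N/P} = k_N/k_P = (A_N/A_P)·exp[(E_P−E_N)/(RT)].
(E_P−E_N)/(RT) = (191−121)×10³/(8.314×556) = 70000/4623 = 15.14.
k_N/k_P = (2.31×10^6/8.12×10^13)·exp(15.14) = 2.845×10^-8 × 3.772×10^6 = 0.107.

0.107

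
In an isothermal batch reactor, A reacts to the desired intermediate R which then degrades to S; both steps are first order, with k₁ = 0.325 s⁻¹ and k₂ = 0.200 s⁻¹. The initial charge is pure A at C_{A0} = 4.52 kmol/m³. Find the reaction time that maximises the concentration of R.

The intermediate peaks when r₁ = r₂, i.e. k₁e^(−k₁t) = k₂e^(−k₂t), giving t_opt = ln(k₂/k₁)/(k₂−k₁).
= ln(0.200/0.325)/(0.200−0.325) = ln(0.6154)/-0.1250 = -0.4855/-0.1250 = 3.88 s.

3.88 s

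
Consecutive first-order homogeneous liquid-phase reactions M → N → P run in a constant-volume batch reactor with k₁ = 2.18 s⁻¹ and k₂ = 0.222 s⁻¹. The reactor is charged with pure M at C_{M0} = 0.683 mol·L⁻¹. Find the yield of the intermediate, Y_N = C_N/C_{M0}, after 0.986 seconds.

For first-order series with pure M initially, C_N(t) = k₁C_{M0}/(k₂−k₁)·(e^(−k₁t) − e^(−k₂t)).
e^(−k₁t) = e^(−2.18×0.986) = e^(−2.149) = 0.1165; e^(−k₂t) = e^(−0.2189) = 0.8034.
C_N = 2.18×0.683/(0.222−2.18) × (0.1165−0.8034) = (-0.7604)×(-0.6869) = 0.5223 mol·L⁻¹.
Y_N = C_N/C_{M0} = 0.5223/0.683 = 0.765.

0.765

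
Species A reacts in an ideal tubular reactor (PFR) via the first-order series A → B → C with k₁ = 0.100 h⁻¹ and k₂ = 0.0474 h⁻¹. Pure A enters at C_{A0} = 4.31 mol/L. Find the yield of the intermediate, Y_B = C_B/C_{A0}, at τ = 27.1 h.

For first-order series with pure A initially, C_B(τ) = k₁C_{A0}/(k₂−k₁)·(e^(−k₁τ) − e^(−k₂τ)).
e^(−k₁τ) = e^(−0.100×27.1) = e^(−2.710) = 0.06654; e^(−k₂τ) = e^(−1.285) = 0.2768.
C_B = 0.100×4.31/(0.0474−0.100) × (0.06654−0.2768) = (-8.194)×(-0.2102) = 1.723 mol/L.
Y_B = C_B/C_{A0} = 1.723/4.31 = 0.400.

0.400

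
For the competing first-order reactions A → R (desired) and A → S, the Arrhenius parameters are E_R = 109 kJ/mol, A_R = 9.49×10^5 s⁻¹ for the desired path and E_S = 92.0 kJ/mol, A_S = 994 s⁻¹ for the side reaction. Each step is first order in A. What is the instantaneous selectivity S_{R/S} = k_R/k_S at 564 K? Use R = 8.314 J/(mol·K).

25.4

With equal orders, S_{R/S} = k_R/k_S = (A_R/A_S)·exp[(E_S−E_R)/(RT)].
(E_S−E_R)/(RT) = (92.0−109)×10³/(8.314×564) = -17000/4689 = -3.625.
k_R/k_S = (9.49×10^5/994)·exp(-3.625) = 954.7 × 0.02664 = 25.4.
Since E_R > E_S, raising the temperature improves selectivity toward R.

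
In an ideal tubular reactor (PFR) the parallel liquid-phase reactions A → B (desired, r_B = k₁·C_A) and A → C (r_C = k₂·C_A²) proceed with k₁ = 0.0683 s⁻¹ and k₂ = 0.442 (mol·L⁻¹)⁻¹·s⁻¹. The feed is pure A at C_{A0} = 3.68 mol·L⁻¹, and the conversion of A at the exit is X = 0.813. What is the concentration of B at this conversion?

C_A = C_{A0}(1−X) = 0.6882 mol·L⁻¹.
Along a PFR/batch, dC_B/dC_A = −r_B/(r_B+r_C) = −k₁/(k₁+k₂·C_A).
Integrating from C_{A0} to C_A: C_B = (0.0683/0.442)·ln[(0.0683+0.442·3.68)/(0.0683+0.442·0.688)] = 0.1545·ln(1.695/0.3725) = 0.2341 mol·L⁻¹.

0.234 mol·L⁻¹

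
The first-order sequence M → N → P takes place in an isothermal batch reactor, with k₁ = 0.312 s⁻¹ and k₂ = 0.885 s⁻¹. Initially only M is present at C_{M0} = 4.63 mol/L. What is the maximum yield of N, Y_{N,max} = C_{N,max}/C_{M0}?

0.200

Evaluating C_N at t_opt = ln(k₂/k₁)/(k₂−k₁) gives C_{N,max}/C_{M0} = (k₁/k₂)^[k₂/(k₂−k₁)].
= (0.312/0.885)^(0.885/(0.885−0.312)) = (0.3525)^(1.545) = 0.1998.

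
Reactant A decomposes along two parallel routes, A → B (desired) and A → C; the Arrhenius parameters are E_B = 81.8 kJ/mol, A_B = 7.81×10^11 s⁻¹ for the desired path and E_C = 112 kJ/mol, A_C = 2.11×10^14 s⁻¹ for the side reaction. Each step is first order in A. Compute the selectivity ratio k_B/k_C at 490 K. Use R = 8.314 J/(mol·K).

6.14

k_B/k_C = (A_B/A_C)·exp[−(E_B−E_C)/(RT)] = (A_B/A_C)·exp[(E_C−E_B)/(RT)].
(E_C−E_B)/(RT) = (112−81.8)×10³/(8.314×490) = 30200/4074 = 7.413.
k_B/k_C = (7.81×10^11/2.11×10^14)·exp(7.413) = 0.003701 × 1658 = 6.14.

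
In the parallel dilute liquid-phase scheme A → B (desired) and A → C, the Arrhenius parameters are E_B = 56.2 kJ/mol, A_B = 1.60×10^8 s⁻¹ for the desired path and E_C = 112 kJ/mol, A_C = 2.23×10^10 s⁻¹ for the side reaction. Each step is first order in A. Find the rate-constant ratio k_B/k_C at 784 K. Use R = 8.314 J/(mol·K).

37.5

Since both paths have the same order in A, the concentration cancels and S_{B/C} = k_B/k_C = (A_B/A_C)·exp[(E_C−E_B)/(RT)].
(E_C−E_B)/(RT) = (112−56.2)×10³/(8.314×784) = 55800/6518 = 8.561.
k_B/k_C = (1.60×10^8/2.23×10^10)·exp(8.561) = 0.007175 × 5222 = 37.5.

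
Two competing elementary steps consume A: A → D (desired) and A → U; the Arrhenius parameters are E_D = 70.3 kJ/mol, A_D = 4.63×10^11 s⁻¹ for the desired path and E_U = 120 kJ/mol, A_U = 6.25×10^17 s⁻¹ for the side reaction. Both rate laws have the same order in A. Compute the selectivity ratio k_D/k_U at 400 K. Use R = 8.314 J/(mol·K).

Since both paths have the same order in A, the concentration cancels and S_{D/U} = k_D/k_U = (A_D/A_U)·exp[(E_U−E_D)/(RT)].
(E_U−E_D)/(RT) = (120−70.3)×10³/(8.314×400) = 49700/3326 = 14.94.
k_D/k_U = (4.63×10^11/6.25×10^17)·exp(14.94) = 7.408×10^-7 × 3.093×10^6 = 2.29.
Since E_D < E_U, lowering the temperature improves selectivity toward D.

2.29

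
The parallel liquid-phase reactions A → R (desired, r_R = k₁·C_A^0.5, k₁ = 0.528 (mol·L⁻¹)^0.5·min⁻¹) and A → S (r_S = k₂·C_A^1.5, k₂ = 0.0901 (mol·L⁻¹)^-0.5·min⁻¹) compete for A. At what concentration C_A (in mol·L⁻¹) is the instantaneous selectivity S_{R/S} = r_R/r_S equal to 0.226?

25.9 mol·L⁻¹

S_{R/S} = (k₁/k₂)·C_A⁻¹ ⇒ C_A = (S·k₂/k₁)^(-1).
= (0.226×0.0901/0.528)^(-1) = (0.03857)^(-1) = 25.9 mol·L⁻¹.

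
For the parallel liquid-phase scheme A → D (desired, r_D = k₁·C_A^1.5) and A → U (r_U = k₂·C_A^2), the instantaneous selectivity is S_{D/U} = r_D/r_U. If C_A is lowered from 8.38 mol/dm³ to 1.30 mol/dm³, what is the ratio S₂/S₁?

S_{D/U} = (k₁/k₂)·C_A^-0.5, so S₂/S₁ = (C_{A,2}/C_{A,1})^-0.5.
= (1.30/8.38)^(-0.5) = (0.1551)^(-0.5) = 2.54.

2.54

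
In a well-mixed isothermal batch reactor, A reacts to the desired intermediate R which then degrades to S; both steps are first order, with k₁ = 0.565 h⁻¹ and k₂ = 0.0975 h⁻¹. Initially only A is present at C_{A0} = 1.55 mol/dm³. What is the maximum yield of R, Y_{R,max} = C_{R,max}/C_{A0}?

At the optimum, C_{R,max}/C_{A0} = (k₁/k₂)^[k₂/(k₂−k₁)].
= (0.565/0.0975)^(0.0975/(0.0975−0.565)) = (5.795)^(-0.2086) = 0.6932.

0.693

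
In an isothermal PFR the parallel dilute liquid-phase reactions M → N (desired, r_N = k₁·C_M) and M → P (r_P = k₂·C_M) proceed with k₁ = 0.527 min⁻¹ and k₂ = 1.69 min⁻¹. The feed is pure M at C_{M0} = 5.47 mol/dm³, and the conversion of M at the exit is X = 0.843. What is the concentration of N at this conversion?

1.10 mol/dm³

C_M = C_{M0}(1−X) = 0.8588 mol/dm³.
Both paths are first order in M, so the instantaneous fraction to N is constant: dC_N/d(−C_M) = k₁/(k₁+k₂) = 0.2377.
C_N = 0.2377·(C_{M0}−C_M) = 0.2377×4.611 = 1.10 mol/dm³.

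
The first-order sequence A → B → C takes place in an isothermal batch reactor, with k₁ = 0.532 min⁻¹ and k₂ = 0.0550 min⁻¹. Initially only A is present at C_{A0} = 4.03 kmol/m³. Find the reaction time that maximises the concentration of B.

The intermediate peaks when r₁ = r₂, i.e. k₁e^(−k₁t) = k₂e^(−k₂t), giving t_opt = ln(k₂/k₁)/(k₂−k₁).
= ln(0.0550/0.532)/(0.0550−0.532) = ln(0.1034)/-0.4770 = -2.269/-0.4770 = 4.76 min.

4.76 min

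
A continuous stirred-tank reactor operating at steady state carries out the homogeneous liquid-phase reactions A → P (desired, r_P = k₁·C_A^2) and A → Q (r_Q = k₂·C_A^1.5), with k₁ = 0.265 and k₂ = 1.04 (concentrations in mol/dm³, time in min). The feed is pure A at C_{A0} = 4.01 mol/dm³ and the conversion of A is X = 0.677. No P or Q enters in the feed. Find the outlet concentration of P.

0.610 mol/dm³

Exit C_A = C_{A0}(1−X) = 4.01×0.323 = 1.295 mol/dm³.
A CSTR operates uniformly at the exit composition, giving r_P = 0.4446 and r_Q = 1.533 (each k·C_A^n at C_A = 1.295).
Fraction of consumed A going to P: r_P/(r_P+r_Q) = 0.2248.
C_P = 0.2248·C_{A0}·X = 0.2248×4.01×0.677 = 0.610 mol/dm³.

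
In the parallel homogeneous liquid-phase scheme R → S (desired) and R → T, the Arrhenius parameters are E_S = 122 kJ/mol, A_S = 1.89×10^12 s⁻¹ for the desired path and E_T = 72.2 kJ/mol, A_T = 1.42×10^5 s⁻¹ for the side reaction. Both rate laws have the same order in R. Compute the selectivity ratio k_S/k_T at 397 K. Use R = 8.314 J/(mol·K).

With equal orders, S_{S/T} = k_S/k_T = (A_S/A_T)·exp[(E_T−E_S)/(RT)].
(E_T−E_S)/(RT) = (72.2−122)×10³/(8.314×397) = -49800/3301 = -15.09.
k_S/k_T = (1.89×10^12/1.42×10^5)·exp(-15.09) = 1.331×10^7 × 2.802×10^-7 = 3.73.
Since E_S > E_T, raising the temperature improves selectivity toward S.

3.73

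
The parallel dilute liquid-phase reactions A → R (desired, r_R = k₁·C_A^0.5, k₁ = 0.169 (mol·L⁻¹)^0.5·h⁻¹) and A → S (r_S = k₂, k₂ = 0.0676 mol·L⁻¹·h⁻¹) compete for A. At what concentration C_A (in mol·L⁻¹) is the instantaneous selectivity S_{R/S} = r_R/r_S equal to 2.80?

S_{R/S} = (k₁/k₂)·C_A^0.5 ⇒ C_A = (S·k₂/k₁)^(2).
= (2.80×0.0676/0.169)^(2) = (1.120)^(2) = 1.25 mol·L⁻¹.

1.25 mol·L⁻¹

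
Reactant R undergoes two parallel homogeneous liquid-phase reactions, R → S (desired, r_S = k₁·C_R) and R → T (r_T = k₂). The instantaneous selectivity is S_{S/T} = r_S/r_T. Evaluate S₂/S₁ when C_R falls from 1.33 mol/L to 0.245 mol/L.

S_{S/T} = (k₁/k₂)·C_R, so S₂/S₁ = (C_{R,2}/C_{R,1}).
= 0.245/1.33 = 0.184.

0.184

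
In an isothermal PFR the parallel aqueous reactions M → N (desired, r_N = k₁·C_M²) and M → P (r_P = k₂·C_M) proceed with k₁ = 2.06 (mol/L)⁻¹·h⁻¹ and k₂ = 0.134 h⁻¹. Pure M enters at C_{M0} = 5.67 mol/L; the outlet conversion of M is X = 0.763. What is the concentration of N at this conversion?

4.23 mol/L

C_M = C_{M0}(1−X) = 1.344 mol/L.
Along a PFR/batch, dC_P/dC_M = −r_P/(r_N+r_P) = −k₂/(k₂+k₁·C_M).
Integrating from C_{M0} to C_M: C_P = (0.134/2.06)·ln[(0.134+2.06·5.67)/(0.134+2.06·1.34)] = 0.06505·ln(11.81/2.902) = 0.09132 mol/L.
Then C_N = (C_{M0}−C_M) − C_P = 4.326 − 0.09132 = 4.235 mol/L.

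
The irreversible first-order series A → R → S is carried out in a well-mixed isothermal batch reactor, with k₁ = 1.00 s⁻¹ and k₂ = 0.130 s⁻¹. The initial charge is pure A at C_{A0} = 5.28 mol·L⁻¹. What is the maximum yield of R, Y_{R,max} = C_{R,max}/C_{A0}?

0.737

At the optimum, C_{R,max}/C_{A0} = (k₁/k₂)^[k₂/(k₂−k₁)].
= (1.00/0.130)^(0.130/(0.130−1.00)) = (7.692)^(-0.1494) = 0.7372.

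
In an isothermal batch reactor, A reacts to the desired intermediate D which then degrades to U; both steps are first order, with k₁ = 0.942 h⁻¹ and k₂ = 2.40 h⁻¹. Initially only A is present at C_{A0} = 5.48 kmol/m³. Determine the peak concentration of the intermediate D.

1.18 kmol/m³

For a first-order series the maximum intermediate yield is C_{D,max}/C_{A0} = (k₁/k₂)^[k₂/(k₂−k₁)].
= (0.942/2.40)^(2.40/(2.40−0.942)) = (0.3925)^(1.646) = 0.2145.
C_{D,max} = 0.2145×5.48 = 1.18 kmol/m³.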